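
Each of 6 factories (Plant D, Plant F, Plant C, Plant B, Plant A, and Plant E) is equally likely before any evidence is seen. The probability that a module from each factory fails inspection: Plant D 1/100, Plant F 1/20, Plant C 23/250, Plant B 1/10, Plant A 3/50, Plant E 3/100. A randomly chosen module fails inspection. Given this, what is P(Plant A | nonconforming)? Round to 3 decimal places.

With a uniform prior (1/6 each), posterior ∝ likelihood:
  Plant D: 0.01
  Plant F: 0.05
  Plant C: 0.092
  Plant B: 0.1
  Plant A: 0.06
  Plant E: 0.03
Total = 0.342.
P(Plant A | evidence) = 0.06 / 0.342 ≈ 0.175.

0.175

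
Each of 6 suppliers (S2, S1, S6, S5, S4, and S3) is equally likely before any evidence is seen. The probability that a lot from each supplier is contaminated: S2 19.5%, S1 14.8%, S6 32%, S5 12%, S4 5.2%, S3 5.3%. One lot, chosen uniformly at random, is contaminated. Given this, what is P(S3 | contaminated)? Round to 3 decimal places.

With a uniform prior (1/6 each), posterior ∝ likelihood:
  S2: 0.195
  S1: 0.148
  S6: 0.32
  S5: 0.12
  S4: 0.052
  S3: 0.053
Normalizing constant = 0.888.
P(S3 | evidence) = 0.053 / 0.888 ≈ 0.060.

0.060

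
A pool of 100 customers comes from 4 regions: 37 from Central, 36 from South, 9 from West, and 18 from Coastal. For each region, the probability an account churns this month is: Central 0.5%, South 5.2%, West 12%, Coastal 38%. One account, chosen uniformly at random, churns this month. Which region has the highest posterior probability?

Compute prior × likelihood for every hypothesis:
  Central: 0.37 × 0.005 = 0.00185
  South: 0.36 × 0.052 = 0.01872
  West: 0.09 × 0.12 = 0.0108
  Coastal: 0.18 × 0.38 = 0.0684
Sum = 0.09977.
Largest term belongs to Coastal, so Coastal is most probable.

Coastal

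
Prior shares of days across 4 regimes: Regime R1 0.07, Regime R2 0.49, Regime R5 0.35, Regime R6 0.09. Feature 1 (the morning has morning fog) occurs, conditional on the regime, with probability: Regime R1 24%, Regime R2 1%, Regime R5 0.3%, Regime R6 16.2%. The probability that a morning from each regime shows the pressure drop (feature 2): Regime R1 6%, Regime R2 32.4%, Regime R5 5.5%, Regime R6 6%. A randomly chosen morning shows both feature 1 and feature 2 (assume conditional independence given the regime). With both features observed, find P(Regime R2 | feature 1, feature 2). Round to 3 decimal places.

Compute prior × likelihood for every hypothesis:
  Regime R1: 0.07 × 0.24 × 0.06 = 0.001008
  Regime R2: 0.49 × 0.01 × 0.324 = 0.0015876
  Regime R5: 0.35 × 0.003 × 0.055 = 0.00005775
  Regime R6: 0.09 × 0.162 × 0.06 = 0.0008748
Sum = 0.00352815.
P(Regime R2 | evidence) = 0.0015876 / 0.00352815 ≈ 0.450.

0.450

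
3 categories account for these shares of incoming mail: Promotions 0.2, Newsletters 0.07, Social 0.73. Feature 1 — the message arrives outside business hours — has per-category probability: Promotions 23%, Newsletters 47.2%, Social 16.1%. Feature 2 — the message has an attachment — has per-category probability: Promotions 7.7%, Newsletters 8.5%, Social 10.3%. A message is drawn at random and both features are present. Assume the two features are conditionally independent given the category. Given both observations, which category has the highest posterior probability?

Compute prior × likelihood for every hypothesis:
  Promotions: 0.2 × 0.23 × 0.077 = 0.003542
  Newsletters: 0.07 × 0.472 × 0.085 = 0.0028084
  Social: 0.73 × 0.161 × 0.103 = 0.01210559
Total = 0.01845599.
Largest term belongs to Social, so Social is most probable.

Social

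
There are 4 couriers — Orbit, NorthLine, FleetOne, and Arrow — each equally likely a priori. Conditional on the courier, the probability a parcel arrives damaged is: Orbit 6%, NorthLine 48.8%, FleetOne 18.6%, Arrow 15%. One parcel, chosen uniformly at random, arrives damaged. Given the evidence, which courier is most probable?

Since the prior is uniform, the posterior is proportional to the likelihood:
  Orbit: 0.06
  NorthLine: 0.488
  FleetOne: 0.186
  Arrow: 0.15
Normalizing constant = 0.884.
Largest term belongs to NorthLine, so NorthLine is most probable.

NorthLine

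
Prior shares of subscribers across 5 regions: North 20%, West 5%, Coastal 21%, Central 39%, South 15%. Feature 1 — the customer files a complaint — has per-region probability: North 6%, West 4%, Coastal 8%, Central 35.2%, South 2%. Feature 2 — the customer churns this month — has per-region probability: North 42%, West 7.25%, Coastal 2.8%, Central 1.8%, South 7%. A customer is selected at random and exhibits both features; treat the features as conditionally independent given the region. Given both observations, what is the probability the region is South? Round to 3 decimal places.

0.025

Compute prior × likelihood for every hypothesis:
  North: 0.2 × 0.06 × 0.42 = 0.00504
  West: 0.05 × 0.04 × 0.0725 = 0.000145
  Coastal: 0.21 × 0.08 × 0.028 = 0.0004704
  Central: 0.39 × 0.352 × 0.018 = 0.00247104
  South: 0.15 × 0.02 × 0.07 = 0.00021
Normalizing constant = 0.00833644.
P(South | evidence) = 0.00021 / 0.00833644 ≈ 0.025.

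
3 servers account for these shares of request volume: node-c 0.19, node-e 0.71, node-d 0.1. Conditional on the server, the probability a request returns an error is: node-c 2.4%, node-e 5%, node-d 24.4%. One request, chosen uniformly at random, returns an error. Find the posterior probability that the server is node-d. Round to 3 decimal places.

0.379

By Bayes' rule, posterior ∝ prior × likelihood:
  node-c: 0.19 × 0.024 = 0.00456
  node-e: 0.71 × 0.05 = 0.0355
  node-d: 0.1 × 0.244 = 0.0244
Normalizing constant = 0.06446.
P(node-d | evidence) = 0.0244 / 0.06446 ≈ 0.379.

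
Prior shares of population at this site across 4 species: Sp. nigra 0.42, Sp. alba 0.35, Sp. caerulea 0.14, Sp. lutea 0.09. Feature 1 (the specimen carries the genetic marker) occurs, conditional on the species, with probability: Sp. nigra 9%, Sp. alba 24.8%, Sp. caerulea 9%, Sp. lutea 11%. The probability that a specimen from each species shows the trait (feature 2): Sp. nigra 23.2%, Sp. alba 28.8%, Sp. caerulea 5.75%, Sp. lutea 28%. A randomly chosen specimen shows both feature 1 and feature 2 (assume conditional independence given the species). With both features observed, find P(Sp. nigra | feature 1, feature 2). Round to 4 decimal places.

By Bayes' rule, posterior ∝ prior × likelihood:
  Sp. nigra: 0.42 × 0.09 × 0.232 = 0.0087696
  Sp. alba: 0.35 × 0.248 × 0.288 = 0.0249984
  Sp. caerulea: 0.14 × 0.09 × 0.0575 = 0.0007245
  Sp. lutea: 0.09 × 0.11 × 0.28 = 0.002772
Total = 0.0372645.
P(Sp. nigra | evidence) = 0.0087696 / 0.0372645 ≈ 0.2353.

0.2353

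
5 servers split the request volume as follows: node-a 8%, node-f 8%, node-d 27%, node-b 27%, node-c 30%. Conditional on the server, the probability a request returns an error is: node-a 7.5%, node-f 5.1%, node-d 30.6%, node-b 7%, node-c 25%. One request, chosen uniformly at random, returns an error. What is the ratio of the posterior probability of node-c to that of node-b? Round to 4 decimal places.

By Bayes' rule, posterior ∝ prior × likelihood:
  node-a: 0.08 × 0.075 = 0.006
  node-f: 0.08 × 0.051 = 0.00408
  node-d: 0.27 × 0.306 = 0.08262
  node-b: 0.27 × 0.07 = 0.0189
  node-c: 0.3 × 0.25 = 0.075
Normalizing constant = 0.1866.
The ratio is 0.075 / 0.0189 (the normalizer cancels) = 3.9683.

3.9683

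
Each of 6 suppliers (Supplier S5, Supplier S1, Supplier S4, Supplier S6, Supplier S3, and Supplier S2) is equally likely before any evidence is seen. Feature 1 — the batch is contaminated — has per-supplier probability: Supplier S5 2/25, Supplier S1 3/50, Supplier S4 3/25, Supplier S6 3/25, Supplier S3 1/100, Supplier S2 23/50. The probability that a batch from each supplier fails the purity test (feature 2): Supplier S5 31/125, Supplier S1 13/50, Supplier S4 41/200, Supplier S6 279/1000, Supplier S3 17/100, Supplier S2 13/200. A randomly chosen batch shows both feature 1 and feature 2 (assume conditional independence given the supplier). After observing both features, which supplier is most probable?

With a uniform prior (1/6 each), posterior ∝ likelihood:
  Supplier S5: 0.08 × 0.248 = 0.01984
  Supplier S1: 0.06 × 0.26 = 0.0156
  Supplier S4: 0.12 × 0.205 = 0.0246
  Supplier S6: 0.12 × 0.279 = 0.03348
  Supplier S3: 0.01 × 0.17 = 0.0017
  Supplier S2: 0.46 × 0.065 = 0.0299
Sum = 0.12512.
Largest term belongs to Supplier S6, so Supplier S6 is most probable.

Supplier S6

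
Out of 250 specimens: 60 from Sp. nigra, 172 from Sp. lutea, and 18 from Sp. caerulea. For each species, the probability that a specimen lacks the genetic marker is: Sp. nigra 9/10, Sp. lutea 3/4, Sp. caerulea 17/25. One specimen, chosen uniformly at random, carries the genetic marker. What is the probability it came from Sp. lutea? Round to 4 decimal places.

Taking complements, P(marker | each) = Sp. nigra 0.1, Sp. lutea 0.25, Sp. caerulea 0.32.
Compute prior × likelihood for every hypothesis:
  Sp. nigra: 0.24 × 0.1 = 0.024
  Sp. lutea: 0.688 × 0.25 = 0.172
  Sp. caerulea: 0.072 × 0.32 = 0.02304
Normalizing constant = 0.21904.
P(Sp. lutea | evidence) = 0.172 / 0.21904 ≈ 0.7852.

0.7852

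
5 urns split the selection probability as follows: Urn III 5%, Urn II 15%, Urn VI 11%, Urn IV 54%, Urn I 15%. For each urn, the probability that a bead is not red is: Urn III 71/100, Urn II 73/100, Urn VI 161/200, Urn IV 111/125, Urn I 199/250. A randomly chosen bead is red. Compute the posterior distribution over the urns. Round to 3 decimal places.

Urn III 0.087, Urn II 0.242, Urn VI 0.128, Urn IV 0.361, Urn I 0.183

Taking complements, P(red | each) = Urn III 0.29, Urn II 0.27, Urn VI 0.195, Urn IV 0.112, Urn I 0.204.
Compute prior × likelihood for every hypothesis:
  Urn III: 0.05 × 0.29 = 0.0145
  Urn II: 0.15 × 0.27 = 0.0405
  Urn VI: 0.11 × 0.195 = 0.02145
  Urn IV: 0.54 × 0.112 = 0.06048
  Urn I: 0.15 × 0.204 = 0.0306
Total = 0.16753.
P(Urn III | red) = 0.0145/0.16753 ≈ 0.087
P(Urn II | red) = 0.0405/0.16753 ≈ 0.242
P(Urn VI | red) = 0.02145/0.16753 ≈ 0.128
P(Urn IV | red) = 0.06048/0.16753 ≈ 0.361
P(Urn I | red) = 0.0306/0.16753 ≈ 0.183
(Check: 0.087+0.242+0.128+0.361+0.183 = 1.001.)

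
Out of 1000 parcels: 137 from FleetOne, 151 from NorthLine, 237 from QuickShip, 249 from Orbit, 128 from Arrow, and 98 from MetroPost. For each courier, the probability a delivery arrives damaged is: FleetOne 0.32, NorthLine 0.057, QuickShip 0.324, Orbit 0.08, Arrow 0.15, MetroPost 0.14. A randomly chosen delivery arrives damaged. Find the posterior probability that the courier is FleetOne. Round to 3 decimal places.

0.241

Unnormalized posteriors (prior × likelihood):
  FleetOne: 0.137 × 0.32 = 0.04384
  NorthLine: 0.151 × 0.057 = 0.008607
  QuickShip: 0.237 × 0.324 = 0.076788
  Orbit: 0.249 × 0.08 = 0.01992
  Arrow: 0.128 × 0.15 = 0.0192
  MetroPost: 0.098 × 0.14 = 0.01372
Normalizing constant = 0.182075.
P(FleetOne | evidence) = 0.04384 / 0.182075 ≈ 0.241.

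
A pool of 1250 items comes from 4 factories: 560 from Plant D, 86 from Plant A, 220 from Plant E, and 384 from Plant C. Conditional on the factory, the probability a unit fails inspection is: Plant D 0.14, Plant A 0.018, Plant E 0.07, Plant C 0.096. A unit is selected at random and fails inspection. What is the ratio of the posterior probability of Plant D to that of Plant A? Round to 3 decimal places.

50.646

Compute prior × likelihood for every hypothesis:
  Plant D: 0.448 × 0.14 = 0.06272
  Plant A: 0.0688 × 0.018 = 0.0012384
  Plant E: 0.176 × 0.07 = 0.01232
  Plant C: 0.3072 × 0.096 = 0.0294912
Sum = 0.1057696.
The ratio is 0.06272 / 0.0012384 (the normalizer cancels) = 50.646.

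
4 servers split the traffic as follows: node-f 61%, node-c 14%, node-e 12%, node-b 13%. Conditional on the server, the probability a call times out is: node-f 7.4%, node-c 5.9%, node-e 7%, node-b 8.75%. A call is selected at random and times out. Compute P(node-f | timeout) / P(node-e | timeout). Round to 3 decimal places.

5.374

By Bayes' rule, posterior ∝ prior × likelihood:
  node-f: 0.61 × 0.074 = 0.04514
  node-c: 0.14 × 0.059 = 0.00826
  node-e: 0.12 × 0.07 = 0.0084
  node-b: 0.13 × 0.0875 = 0.011375
Sum = 0.073175.
The ratio is 0.04514 / 0.0084 (the normalizer cancels) = 5.374.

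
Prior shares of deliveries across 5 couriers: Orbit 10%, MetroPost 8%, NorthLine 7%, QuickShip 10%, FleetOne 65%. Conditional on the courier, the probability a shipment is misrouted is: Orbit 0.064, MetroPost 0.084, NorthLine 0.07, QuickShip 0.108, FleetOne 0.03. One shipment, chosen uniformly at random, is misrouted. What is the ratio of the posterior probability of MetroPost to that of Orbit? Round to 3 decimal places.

1.050

By Bayes' rule, posterior ∝ prior × likelihood:
  Orbit: 0.1 × 0.064 = 0.0064
  MetroPost: 0.08 × 0.084 = 0.00672
  NorthLine: 0.07 × 0.07 = 0.0049
  QuickShip: 0.1 × 0.108 = 0.0108
  FleetOne: 0.65 × 0.03 = 0.0195
Normalizing constant = 0.04832.
The ratio is 0.00672 / 0.0064 (the normalizer cancels) = 1.050.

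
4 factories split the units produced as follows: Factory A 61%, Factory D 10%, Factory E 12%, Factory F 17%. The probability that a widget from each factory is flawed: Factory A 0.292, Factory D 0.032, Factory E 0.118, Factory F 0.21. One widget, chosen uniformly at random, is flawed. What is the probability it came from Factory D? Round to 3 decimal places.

By Bayes' rule, posterior ∝ prior × likelihood:
  Factory A: 0.61 × 0.292 = 0.17812
  Factory D: 0.1 × 0.032 = 0.0032
  Factory E: 0.12 × 0.118 = 0.01416
  Factory F: 0.17 × 0.21 = 0.0357
Normalizing constant = 0.23118.
P(Factory D | evidence) = 0.0032 / 0.23118 ≈ 0.014.

0.014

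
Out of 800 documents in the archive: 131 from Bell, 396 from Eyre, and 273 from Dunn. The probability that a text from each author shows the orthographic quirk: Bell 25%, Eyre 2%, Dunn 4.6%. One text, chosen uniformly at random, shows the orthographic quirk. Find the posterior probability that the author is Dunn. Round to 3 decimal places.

0.236

By Bayes' rule, posterior ∝ prior × likelihood:
  Bell: 0.16375 × 0.25 = 0.0409375
  Eyre: 0.495 × 0.02 = 0.0099
  Dunn: 0.34125 × 0.046 = 0.0156975
Sum = 0.066535.
P(Dunn | evidence) = 0.0156975 / 0.066535 ≈ 0.236.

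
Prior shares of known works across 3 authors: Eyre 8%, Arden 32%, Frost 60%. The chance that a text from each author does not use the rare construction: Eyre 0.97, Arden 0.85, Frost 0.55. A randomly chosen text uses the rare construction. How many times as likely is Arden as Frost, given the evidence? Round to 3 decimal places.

0.178

Taking complements, P(rare-form | each) = Eyre 0.03, Arden 0.15, Frost 0.45.
Prior × likelihood for each hypothesis:
  Eyre: 0.08 × 0.03 = 0.0024
  Arden: 0.32 × 0.15 = 0.048
  Frost: 0.6 × 0.45 = 0.27
Total = 0.3204.
The ratio is 0.048 / 0.27 (the normalizer cancels) = 0.178.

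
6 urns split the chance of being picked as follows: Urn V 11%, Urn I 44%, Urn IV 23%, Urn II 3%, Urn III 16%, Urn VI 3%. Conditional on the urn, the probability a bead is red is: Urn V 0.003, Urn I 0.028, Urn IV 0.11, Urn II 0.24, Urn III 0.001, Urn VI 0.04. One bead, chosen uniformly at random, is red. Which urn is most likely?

Urn IV

Compute prior × likelihood for every hypothesis:
  Urn V: 0.11 × 0.003 = 0.00033
  Urn I: 0.44 × 0.028 = 0.01232
  Urn IV: 0.23 × 0.11 = 0.0253
  Urn II: 0.03 × 0.24 = 0.0072
  Urn III: 0.16 × 0.001 = 0.00016
  Urn VI: 0.03 × 0.04 = 0.0012
Total = 0.04651.
Largest term belongs to Urn IV, so Urn IV is most probable.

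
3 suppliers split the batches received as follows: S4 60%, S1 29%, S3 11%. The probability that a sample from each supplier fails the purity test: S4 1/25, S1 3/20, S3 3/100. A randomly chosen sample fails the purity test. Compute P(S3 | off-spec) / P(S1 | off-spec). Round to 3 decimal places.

0.076

Prior × likelihood for each hypothesis:
  S4: 0.6 × 0.04 = 0.024
  S1: 0.29 × 0.15 = 0.0435
  S3: 0.11 × 0.03 = 0.0033
Normalizing constant = 0.0708.
The ratio is 0.0033 / 0.0435 (the normalizer cancels) = 0.076.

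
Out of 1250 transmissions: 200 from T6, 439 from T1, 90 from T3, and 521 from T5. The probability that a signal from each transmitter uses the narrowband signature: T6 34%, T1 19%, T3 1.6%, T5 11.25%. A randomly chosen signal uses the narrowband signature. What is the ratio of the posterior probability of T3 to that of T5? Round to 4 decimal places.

By Bayes' rule, posterior ∝ prior × likelihood:
  T6: 0.16 × 0.34 = 0.0544
  T1: 0.3512 × 0.19 = 0.066728
  T3: 0.072 × 0.016 = 0.001152
  T5: 0.4168 × 0.1125 = 0.04689
Total = 0.16917.
The ratio is 0.001152 / 0.04689 (the normalizer cancels) = 0.0246.

0.0246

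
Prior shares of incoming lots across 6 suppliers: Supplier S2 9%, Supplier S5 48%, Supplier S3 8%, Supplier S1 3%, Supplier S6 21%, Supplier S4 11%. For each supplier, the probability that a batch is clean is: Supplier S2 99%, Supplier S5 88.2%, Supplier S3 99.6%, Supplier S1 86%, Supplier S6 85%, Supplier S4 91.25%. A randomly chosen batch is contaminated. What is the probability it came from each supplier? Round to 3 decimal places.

Supplier S2 0.009, Supplier S5 0.549, Supplier S3 0.003, Supplier S1 0.041, Supplier S6 0.305, Supplier S4 0.093

Taking complements, P(contaminated | each) = Supplier S2 0.01, Supplier S5 0.118, Supplier S3 0.004, Supplier S1 0.14, Supplier S6 0.15, Supplier S4 0.0875.
Compute prior × likelihood for every hypothesis:
  Supplier S2: 0.09 × 0.01 = 0.0009
  Supplier S5: 0.48 × 0.118 = 0.05664
  Supplier S3: 0.08 × 0.004 = 0.00032
  Supplier S1: 0.03 × 0.14 = 0.0042
  Supplier S6: 0.21 × 0.15 = 0.0315
  Supplier S4: 0.11 × 0.0875 = 0.009625
Normalizing constant = 0.103185.
P(Supplier S2 | contaminated) = 0.0009/0.103185 ≈ 0.009
P(Supplier S5 | contaminated) = 0.05664/0.103185 ≈ 0.549
P(Supplier S3 | contaminated) = 0.00032/0.103185 ≈ 0.003
P(Supplier S1 | contaminated) = 0.0042/0.103185 ≈ 0.041
P(Supplier S6 | contaminated) = 0.0315/0.103185 ≈ 0.305
P(Supplier S4 | contaminated) = 0.009625/0.103185 ≈ 0.093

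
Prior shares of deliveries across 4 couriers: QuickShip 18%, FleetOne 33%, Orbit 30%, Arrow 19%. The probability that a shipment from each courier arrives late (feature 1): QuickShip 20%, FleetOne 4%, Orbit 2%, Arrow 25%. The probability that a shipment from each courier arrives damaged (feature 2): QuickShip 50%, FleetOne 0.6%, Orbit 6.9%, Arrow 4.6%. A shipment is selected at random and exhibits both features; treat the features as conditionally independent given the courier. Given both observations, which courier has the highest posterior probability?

QuickShip

Compute prior × likelihood for every hypothesis:
  QuickShip: 0.18 × 0.2 × 0.5 = 0.018
  FleetOne: 0.33 × 0.04 × 0.006 = 0.0000792
  Orbit: 0.3 × 0.02 × 0.069 = 0.000414
  Arrow: 0.19 × 0.25 × 0.046 = 0.002185
Sum = 0.0206782.
Largest term belongs to QuickShip, so QuickShip is most probable.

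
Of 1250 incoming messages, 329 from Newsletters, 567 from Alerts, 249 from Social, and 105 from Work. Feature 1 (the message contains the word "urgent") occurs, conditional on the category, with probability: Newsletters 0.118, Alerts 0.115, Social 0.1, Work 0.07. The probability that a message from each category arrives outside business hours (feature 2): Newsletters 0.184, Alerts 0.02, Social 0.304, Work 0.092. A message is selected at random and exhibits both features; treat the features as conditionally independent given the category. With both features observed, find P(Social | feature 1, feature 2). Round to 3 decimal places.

0.453

Prior × likelihood for each hypothesis:
  Newsletters: 0.2632 × 0.118 × 0.184 = 0.0057145984
  Alerts: 0.4536 × 0.115 × 0.02 = 0.00104328
  Social: 0.1992 × 0.1 × 0.304 = 0.00605568
  Work: 0.084 × 0.07 × 0.092 = 0.00054096
Sum = 0.0133545184.
P(Social | evidence) = 0.00605568 / 0.0133545184 ≈ 0.453.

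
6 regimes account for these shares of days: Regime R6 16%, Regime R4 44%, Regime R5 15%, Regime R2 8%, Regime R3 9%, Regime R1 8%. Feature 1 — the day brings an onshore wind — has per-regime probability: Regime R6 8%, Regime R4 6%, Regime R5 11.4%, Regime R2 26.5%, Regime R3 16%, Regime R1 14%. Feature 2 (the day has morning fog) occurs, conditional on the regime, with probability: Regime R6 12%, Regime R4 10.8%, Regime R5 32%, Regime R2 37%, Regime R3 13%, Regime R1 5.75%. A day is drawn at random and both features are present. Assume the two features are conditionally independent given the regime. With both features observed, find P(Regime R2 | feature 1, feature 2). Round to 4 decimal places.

0.3879

Unnormalized posteriors (prior × likelihood):
  Regime R6: 0.16 × 0.08 × 0.12 = 0.001536
  Regime R4: 0.44 × 0.06 × 0.108 = 0.0028512
  Regime R5: 0.15 × 0.114 × 0.32 = 0.005472
  Regime R2: 0.08 × 0.265 × 0.37 = 0.007844
  Regime R3: 0.09 × 0.16 × 0.13 = 0.001872
  Regime R1: 0.08 × 0.14 × 0.0575 = 0.000644
Total = 0.0202192.
P(Regime R2 | evidence) = 0.007844 / 0.0202192 ≈ 0.3879.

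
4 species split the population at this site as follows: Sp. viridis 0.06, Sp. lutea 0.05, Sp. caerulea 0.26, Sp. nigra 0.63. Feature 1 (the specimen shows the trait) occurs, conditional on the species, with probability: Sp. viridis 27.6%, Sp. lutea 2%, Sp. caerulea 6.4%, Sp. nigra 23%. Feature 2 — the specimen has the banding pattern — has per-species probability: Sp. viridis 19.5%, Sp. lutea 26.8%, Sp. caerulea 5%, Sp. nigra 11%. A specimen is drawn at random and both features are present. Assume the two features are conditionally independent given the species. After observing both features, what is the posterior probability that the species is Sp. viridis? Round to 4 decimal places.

Prior × likelihood for each hypothesis:
  Sp. viridis: 0.06 × 0.276 × 0.195 = 0.0032292
  Sp. lutea: 0.05 × 0.02 × 0.268 = 0.000268
  Sp. caerulea: 0.26 × 0.064 × 0.05 = 0.000832
  Sp. nigra: 0.63 × 0.23 × 0.11 = 0.015939
Sum = 0.0202682.
P(Sp. viridis | evidence) = 0.0032292 / 0.0202682 ≈ 0.1593.

0.1593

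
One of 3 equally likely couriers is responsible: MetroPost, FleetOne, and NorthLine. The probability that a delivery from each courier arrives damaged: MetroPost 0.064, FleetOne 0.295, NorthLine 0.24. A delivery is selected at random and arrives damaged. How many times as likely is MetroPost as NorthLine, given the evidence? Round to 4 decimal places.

With a uniform prior (1/3 each), posterior ∝ likelihood:
  MetroPost: 0.064
  FleetOne: 0.295
  NorthLine: 0.24
Sum = 0.599.
The ratio is 0.064 / 0.24 (the normalizer cancels) = 0.2667.

0.2667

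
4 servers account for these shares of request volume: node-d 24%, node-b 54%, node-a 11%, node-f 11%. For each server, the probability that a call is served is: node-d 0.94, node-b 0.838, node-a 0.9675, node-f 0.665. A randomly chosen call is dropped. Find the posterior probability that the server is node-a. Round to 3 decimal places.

0.025

Taking complements, P(dropped | each) = node-d 0.06, node-b 0.162, node-a 0.0325, node-f 0.335.
Unnormalized posteriors (prior × likelihood):
  node-d: 0.24 × 0.06 = 0.0144
  node-b: 0.54 × 0.162 = 0.08748
  node-a: 0.11 × 0.0325 = 0.003575
  node-f: 0.11 × 0.335 = 0.03685
Sum = 0.142305.
P(node-a | evidence) = 0.003575 / 0.142305 ≈ 0.025.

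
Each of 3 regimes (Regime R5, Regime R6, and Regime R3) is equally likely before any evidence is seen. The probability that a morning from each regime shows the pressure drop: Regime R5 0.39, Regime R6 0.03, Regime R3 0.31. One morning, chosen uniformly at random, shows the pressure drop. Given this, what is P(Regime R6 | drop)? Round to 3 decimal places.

With a uniform prior (1/3 each), posterior ∝ likelihood:
  Regime R5: 0.39
  Regime R6: 0.03
  Regime R3: 0.31
Total = 0.73.
P(Regime R6 | evidence) = 0.03 / 0.73 ≈ 0.041.

0.041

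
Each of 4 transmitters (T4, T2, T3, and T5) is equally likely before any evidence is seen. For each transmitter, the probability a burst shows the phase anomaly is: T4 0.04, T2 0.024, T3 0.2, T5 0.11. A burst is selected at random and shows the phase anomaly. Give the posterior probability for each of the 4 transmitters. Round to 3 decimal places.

Since the prior is uniform, the posterior is proportional to the likelihood:
  T4: 0.04
  T2: 0.024
  T3: 0.2
  T5: 0.11
Normalizing constant = 0.374.
P(T4 | anomaly) = 0.04/0.374 ≈ 0.107
P(T2 | anomaly) = 0.024/0.374 ≈ 0.064
P(T3 | anomaly) = 0.2/0.374 ≈ 0.535
P(T5 | anomaly) = 0.11/0.374 ≈ 0.294
(Check: 0.107+0.064+0.535+0.294 = 1.000.)

T4 0.107, T2 0.064, T3 0.535, T5 0.294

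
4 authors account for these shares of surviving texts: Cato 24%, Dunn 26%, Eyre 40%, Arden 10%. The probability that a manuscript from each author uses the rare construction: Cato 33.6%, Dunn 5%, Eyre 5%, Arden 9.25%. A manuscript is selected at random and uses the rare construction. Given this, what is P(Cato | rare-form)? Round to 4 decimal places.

Unnormalized posteriors (prior × likelihood):
  Cato: 0.24 × 0.336 = 0.08064
  Dunn: 0.26 × 0.05 = 0.013
  Eyre: 0.4 × 0.05 = 0.02
  Arden: 0.1 × 0.0925 = 0.00925
Total = 0.12289.
P(Cato | evidence) = 0.08064 / 0.12289 ≈ 0.6562.

0.6562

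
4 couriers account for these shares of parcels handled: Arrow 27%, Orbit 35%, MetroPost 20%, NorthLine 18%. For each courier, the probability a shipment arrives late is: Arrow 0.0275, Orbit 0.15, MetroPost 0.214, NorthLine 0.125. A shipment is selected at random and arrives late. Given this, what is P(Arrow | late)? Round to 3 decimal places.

0.059

Unnormalized posteriors (prior × likelihood):
  Arrow: 0.27 × 0.0275 = 0.007425
  Orbit: 0.35 × 0.15 = 0.0525
  MetroPost: 0.2 × 0.214 = 0.0428
  NorthLine: 0.18 × 0.125 = 0.0225
Normalizing constant = 0.125225.
P(Arrow | evidence) = 0.007425 / 0.125225 ≈ 0.059.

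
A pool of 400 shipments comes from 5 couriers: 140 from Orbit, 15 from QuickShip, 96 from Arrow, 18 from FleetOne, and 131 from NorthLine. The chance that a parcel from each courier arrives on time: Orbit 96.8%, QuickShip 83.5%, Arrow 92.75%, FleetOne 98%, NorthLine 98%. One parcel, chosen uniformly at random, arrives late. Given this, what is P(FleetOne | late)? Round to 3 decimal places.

Taking complements, P(late | each) = Orbit 0.032, QuickShip 0.165, Arrow 0.0725, FleetOne 0.02, NorthLine 0.02.
By Bayes' rule, posterior ∝ prior × likelihood:
  Orbit: 0.35 × 0.032 = 0.0112
  QuickShip: 0.0375 × 0.165 = 0.0061875
  Arrow: 0.24 × 0.0725 = 0.0174
  FleetOne: 0.045 × 0.02 = 0.0009
  NorthLine: 0.3275 × 0.02 = 0.00655
Normalizing constant = 0.0422375.
P(FleetOne | evidence) = 0.0009 / 0.0422375 ≈ 0.021.

0.021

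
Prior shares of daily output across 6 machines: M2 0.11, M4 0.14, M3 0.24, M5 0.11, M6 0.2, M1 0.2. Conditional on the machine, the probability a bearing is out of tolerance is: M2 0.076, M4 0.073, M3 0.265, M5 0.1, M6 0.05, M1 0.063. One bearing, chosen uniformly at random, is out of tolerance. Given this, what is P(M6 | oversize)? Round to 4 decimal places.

Unnormalized posteriors (prior × likelihood):
  M2: 0.11 × 0.076 = 0.00836
  M4: 0.14 × 0.073 = 0.01022
  M3: 0.24 × 0.265 = 0.0636
  M5: 0.11 × 0.1 = 0.011
  M6: 0.2 × 0.05 = 0.01
  M1: 0.2 × 0.063 = 0.0126
Total = 0.11578.
P(M6 | evidence) = 0.01 / 0.11578 ≈ 0.0864.

0.0864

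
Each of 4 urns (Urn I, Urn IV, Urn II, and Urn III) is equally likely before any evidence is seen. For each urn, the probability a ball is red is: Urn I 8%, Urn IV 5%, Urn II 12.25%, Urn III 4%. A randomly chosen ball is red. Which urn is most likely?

With a uniform prior (1/4 each), posterior ∝ likelihood:
  Urn I: 0.08
  Urn IV: 0.05
  Urn II: 0.1225
  Urn III: 0.04
Sum = 0.2925.
Largest term belongs to Urn II, so Urn II is most probable.

Urn II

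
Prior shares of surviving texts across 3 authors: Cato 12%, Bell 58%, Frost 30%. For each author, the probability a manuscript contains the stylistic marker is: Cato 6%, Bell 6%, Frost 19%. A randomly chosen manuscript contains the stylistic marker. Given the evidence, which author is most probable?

Compute prior × likelihood for every hypothesis:
  Cato: 0.12 × 0.06 = 0.0072
  Bell: 0.58 × 0.06 = 0.0348
  Frost: 0.3 × 0.19 = 0.057
Total = 0.099.
Largest term belongs to Frost, so Frost is most probable.

Frost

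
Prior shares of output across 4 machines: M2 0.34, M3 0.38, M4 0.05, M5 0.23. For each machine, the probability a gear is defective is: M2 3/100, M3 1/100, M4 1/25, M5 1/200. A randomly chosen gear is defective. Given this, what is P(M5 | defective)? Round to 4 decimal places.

0.0671

Compute prior × likelihood for every hypothesis:
  M2: 0.34 × 0.03 = 0.0102
  M3: 0.38 × 0.01 = 0.0038
  M4: 0.05 × 0.04 = 0.002
  M5: 0.23 × 0.005 = 0.00115
Normalizing constant = 0.01715.
P(M5 | evidence) = 0.00115 / 0.01715 ≈ 0.0671.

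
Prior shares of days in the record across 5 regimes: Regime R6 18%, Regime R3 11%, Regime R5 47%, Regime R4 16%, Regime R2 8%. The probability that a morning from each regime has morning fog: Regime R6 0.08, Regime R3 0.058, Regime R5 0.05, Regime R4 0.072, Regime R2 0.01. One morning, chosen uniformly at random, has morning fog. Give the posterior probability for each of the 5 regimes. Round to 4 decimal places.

Compute prior × likelihood for every hypothesis:
  Regime R6: 0.18 × 0.08 = 0.0144
  Regime R3: 0.11 × 0.058 = 0.00638
  Regime R5: 0.47 × 0.05 = 0.0235
  Regime R4: 0.16 × 0.072 = 0.01152
  Regime R2: 0.08 × 0.01 = 0.0008
Total = 0.0566.
P(Regime R6 | fog) = 0.0144/0.0566 ≈ 0.2544
P(Regime R3 | fog) = 0.00638/0.0566 ≈ 0.1127
P(Regime R5 | fog) = 0.0235/0.0566 ≈ 0.4152
P(Regime R4 | fog) = 0.01152/0.0566 ≈ 0.2035
P(Regime R2 | fog) = 0.0008/0.0566 ≈ 0.0141
(Check: 0.2544+0.1127+0.4152+0.2035+0.0141 = 0.9999.)

Regime R6 0.2544, Regime R3 0.1127, Regime R5 0.4152, Regime R4 0.2035, Regime R2 0.0141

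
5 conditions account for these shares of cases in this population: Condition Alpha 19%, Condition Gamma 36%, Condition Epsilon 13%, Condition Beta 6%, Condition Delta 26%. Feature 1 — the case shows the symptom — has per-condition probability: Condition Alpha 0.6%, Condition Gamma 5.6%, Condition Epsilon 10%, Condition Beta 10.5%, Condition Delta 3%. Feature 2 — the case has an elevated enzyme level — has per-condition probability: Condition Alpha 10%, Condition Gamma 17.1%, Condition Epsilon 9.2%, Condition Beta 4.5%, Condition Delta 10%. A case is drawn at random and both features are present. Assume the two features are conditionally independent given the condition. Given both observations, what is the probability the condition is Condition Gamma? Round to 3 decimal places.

Compute prior × likelihood for every hypothesis:
  Condition Alpha: 0.19 × 0.006 × 0.1 = 0.000114
  Condition Gamma: 0.36 × 0.056 × 0.171 = 0.00344736
  Condition Epsilon: 0.13 × 0.1 × 0.092 = 0.001196
  Condition Beta: 0.06 × 0.105 × 0.045 = 0.0002835
  Condition Delta: 0.26 × 0.03 × 0.1 = 0.00078
Total = 0.00582086.
P(Condition Gamma | evidence) = 0.00344736 / 0.00582086 ≈ 0.592.

0.592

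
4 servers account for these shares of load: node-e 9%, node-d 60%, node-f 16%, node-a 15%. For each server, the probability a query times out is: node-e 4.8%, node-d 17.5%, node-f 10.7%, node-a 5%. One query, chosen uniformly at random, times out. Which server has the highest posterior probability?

node-d

By Bayes' rule, posterior ∝ prior × likelihood:
  node-e: 0.09 × 0.048 = 0.00432
  node-d: 0.6 × 0.175 = 0.105
  node-f: 0.16 × 0.107 = 0.01712
  node-a: 0.15 × 0.05 = 0.0075
Sum = 0.13394.
Largest term belongs to node-d, so node-d is most probable.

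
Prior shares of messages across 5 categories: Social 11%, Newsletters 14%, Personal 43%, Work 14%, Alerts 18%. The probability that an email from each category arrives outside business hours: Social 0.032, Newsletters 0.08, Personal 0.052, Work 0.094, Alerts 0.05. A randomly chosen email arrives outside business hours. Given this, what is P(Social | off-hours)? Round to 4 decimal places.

0.0594

By Bayes' rule, posterior ∝ prior × likelihood:
  Social: 0.11 × 0.032 = 0.00352
  Newsletters: 0.14 × 0.08 = 0.0112
  Personal: 0.43 × 0.052 = 0.02236
  Work: 0.14 × 0.094 = 0.01316
  Alerts: 0.18 × 0.05 = 0.009
Normalizing constant = 0.05924.
P(Social | evidence) = 0.00352 / 0.05924 ≈ 0.0594.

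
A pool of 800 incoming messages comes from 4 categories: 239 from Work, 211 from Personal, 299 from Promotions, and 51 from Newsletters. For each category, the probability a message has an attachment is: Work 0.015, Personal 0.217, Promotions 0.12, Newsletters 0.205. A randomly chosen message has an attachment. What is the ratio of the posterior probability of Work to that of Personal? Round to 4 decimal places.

0.0783

Prior × likelihood for each hypothesis:
  Work: 0.29875 × 0.015 = 0.00448125
  Personal: 0.26375 × 0.217 = 0.05723375
  Promotions: 0.37375 × 0.12 = 0.04485
  Newsletters: 0.06375 × 0.205 = 0.01306875
Normalizing constant = 0.11963375.
The ratio is 0.00448125 / 0.05723375 (the normalizer cancels) = 0.0783.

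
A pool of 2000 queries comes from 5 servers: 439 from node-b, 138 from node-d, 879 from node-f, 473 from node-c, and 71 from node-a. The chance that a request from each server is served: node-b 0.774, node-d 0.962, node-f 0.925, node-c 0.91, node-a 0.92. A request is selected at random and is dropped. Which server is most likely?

node-b

Taking complements, P(dropped | each) = node-b 0.226, node-d 0.038, node-f 0.075, node-c 0.09, node-a 0.08.
By Bayes' rule, posterior ∝ prior × likelihood:
  node-b: 0.2195 × 0.226 = 0.049607
  node-d: 0.069 × 0.038 = 0.002622
  node-f: 0.4395 × 0.075 = 0.0329625
  node-c: 0.2365 × 0.09 = 0.021285
  node-a: 0.0355 × 0.08 = 0.00284
Sum = 0.1093165.
Largest term belongs to node-b, so node-b is most probable.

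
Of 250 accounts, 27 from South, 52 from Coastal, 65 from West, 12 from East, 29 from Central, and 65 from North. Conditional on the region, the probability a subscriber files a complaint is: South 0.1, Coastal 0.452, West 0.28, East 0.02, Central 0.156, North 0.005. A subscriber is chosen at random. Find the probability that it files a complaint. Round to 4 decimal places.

0.1980

By Bayes' rule, posterior ∝ prior × likelihood:
  South: 0.108 × 0.1 = 0.0108
  Coastal: 0.208 × 0.452 = 0.094016
  West: 0.26 × 0.28 = 0.0728
  East: 0.048 × 0.02 = 0.00096
  Central: 0.116 × 0.156 = 0.018096
  North: 0.26 × 0.005 = 0.0013
P(complaint) = 0.0108 + 0.094016 + 0.0728 + 0.00096 + 0.018096 + 0.0013 = 0.197972 → 0.1980.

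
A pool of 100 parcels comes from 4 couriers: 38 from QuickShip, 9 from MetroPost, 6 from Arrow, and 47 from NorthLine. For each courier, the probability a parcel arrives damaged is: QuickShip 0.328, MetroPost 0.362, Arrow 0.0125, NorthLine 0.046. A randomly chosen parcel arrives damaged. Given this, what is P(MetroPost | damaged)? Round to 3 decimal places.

Prior × likelihood for each hypothesis:
  QuickShip: 0.38 × 0.328 = 0.12464
  MetroPost: 0.09 × 0.362 = 0.03258
  Arrow: 0.06 × 0.0125 = 0.00075
  NorthLine: 0.47 × 0.046 = 0.02162
Sum = 0.17959.
P(MetroPost | evidence) = 0.03258 / 0.17959 ≈ 0.181.

0.181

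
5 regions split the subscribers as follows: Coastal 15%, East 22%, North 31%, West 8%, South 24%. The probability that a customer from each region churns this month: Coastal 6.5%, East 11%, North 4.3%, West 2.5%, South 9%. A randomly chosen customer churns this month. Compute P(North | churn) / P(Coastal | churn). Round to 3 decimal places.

Prior × likelihood for each hypothesis:
  Coastal: 0.15 × 0.065 = 0.00975
  East: 0.22 × 0.11 = 0.0242
  North: 0.31 × 0.043 = 0.01333
  West: 0.08 × 0.025 = 0.002
  South: 0.24 × 0.09 = 0.0216
Total = 0.07088.
The ratio is 0.01333 / 0.00975 (the normalizer cancels) = 1.367.

1.367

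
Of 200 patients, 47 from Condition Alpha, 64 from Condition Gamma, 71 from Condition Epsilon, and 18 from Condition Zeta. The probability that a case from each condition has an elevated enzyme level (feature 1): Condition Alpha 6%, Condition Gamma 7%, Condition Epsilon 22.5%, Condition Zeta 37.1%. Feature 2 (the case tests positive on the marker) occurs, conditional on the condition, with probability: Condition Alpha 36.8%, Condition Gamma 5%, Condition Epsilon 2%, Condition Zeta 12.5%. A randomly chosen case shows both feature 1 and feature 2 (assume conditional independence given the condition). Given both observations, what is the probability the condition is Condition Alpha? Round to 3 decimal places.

Compute prior × likelihood for every hypothesis:
  Condition Alpha: 0.235 × 0.06 × 0.368 = 0.0051888
  Condition Gamma: 0.32 × 0.07 × 0.05 = 0.00112
  Condition Epsilon: 0.355 × 0.225 × 0.02 = 0.0015975
  Condition Zeta: 0.09 × 0.371 × 0.125 = 0.00417375
Total = 0.01208005.
P(Condition Alpha | evidence) = 0.0051888 / 0.01208005 ≈ 0.430.

0.430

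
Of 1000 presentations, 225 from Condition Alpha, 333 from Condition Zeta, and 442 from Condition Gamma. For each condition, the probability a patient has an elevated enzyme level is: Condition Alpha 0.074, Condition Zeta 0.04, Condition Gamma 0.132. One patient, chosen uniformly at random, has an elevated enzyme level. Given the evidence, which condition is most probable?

Prior × likelihood for each hypothesis:
  Condition Alpha: 0.225 × 0.074 = 0.01665
  Condition Zeta: 0.333 × 0.04 = 0.01332
  Condition Gamma: 0.442 × 0.132 = 0.058344
Total = 0.088314.
Largest term belongs to Condition Gamma, so Condition Gamma is most probable.

Condition Gamma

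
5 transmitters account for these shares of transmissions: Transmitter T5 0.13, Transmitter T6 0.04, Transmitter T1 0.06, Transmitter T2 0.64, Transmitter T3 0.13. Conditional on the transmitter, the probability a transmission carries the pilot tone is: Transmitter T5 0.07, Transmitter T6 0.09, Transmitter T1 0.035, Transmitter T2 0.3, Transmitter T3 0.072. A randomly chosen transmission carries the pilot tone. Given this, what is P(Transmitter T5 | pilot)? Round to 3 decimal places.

Prior × likelihood for each hypothesis:
  Transmitter T5: 0.13 × 0.07 = 0.0091
  Transmitter T6: 0.04 × 0.09 = 0.0036
  Transmitter T1: 0.06 × 0.035 = 0.0021
  Transmitter T2: 0.64 × 0.3 = 0.192
  Transmitter T3: 0.13 × 0.072 = 0.00936
Total = 0.21616.
P(Transmitter T5 | evidence) = 0.0091 / 0.21616 ≈ 0.042.

0.042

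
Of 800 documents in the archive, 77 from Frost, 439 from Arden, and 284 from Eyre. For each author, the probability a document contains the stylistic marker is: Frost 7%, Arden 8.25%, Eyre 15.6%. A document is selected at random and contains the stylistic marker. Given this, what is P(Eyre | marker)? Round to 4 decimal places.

0.5157

By Bayes' rule, posterior ∝ prior × likelihood:
  Frost: 0.09625 × 0.07 = 0.0067375
  Arden: 0.54875 × 0.0825 = 0.045271875
  Eyre: 0.355 × 0.156 = 0.05538
Total = 0.107389375.
P(Eyre | evidence) = 0.05538 / 0.107389375 ≈ 0.5157.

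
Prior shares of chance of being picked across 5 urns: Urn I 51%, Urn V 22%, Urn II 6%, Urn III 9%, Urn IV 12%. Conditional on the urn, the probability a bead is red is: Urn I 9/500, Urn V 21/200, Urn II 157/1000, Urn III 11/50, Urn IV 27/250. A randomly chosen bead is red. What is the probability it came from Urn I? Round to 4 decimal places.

By Bayes' rule, posterior ∝ prior × likelihood:
  Urn I: 0.51 × 0.018 = 0.00918
  Urn V: 0.22 × 0.105 = 0.0231
  Urn II: 0.06 × 0.157 = 0.00942
  Urn III: 0.09 × 0.22 = 0.0198
  Urn IV: 0.12 × 0.108 = 0.01296
Total = 0.07446.
P(Urn I | evidence) = 0.00918 / 0.07446 ≈ 0.1233.

0.1233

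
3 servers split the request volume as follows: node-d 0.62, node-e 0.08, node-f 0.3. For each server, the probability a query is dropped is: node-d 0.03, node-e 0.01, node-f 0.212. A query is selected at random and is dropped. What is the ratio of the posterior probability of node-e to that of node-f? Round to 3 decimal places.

Unnormalized posteriors (prior × likelihood):
  node-d: 0.62 × 0.03 = 0.0186
  node-e: 0.08 × 0.01 = 0.0008
  node-f: 0.3 × 0.212 = 0.0636
Sum = 0.083.
The ratio is 0.0008 / 0.0636 (the normalizer cancels) = 0.013.

0.013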